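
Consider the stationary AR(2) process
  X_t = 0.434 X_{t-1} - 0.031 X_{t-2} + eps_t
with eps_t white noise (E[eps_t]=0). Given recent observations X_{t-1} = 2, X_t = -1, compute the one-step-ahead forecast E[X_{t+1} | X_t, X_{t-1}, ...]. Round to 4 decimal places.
E[X_{t+1} \mid \mathcal F_t] = -0.4960

For an AR(p) model X_t = c + sum_i phi_i X_{t-i} + eps_t, the
one-step-ahead conditional mean is
  E[X_{t+1} | X_t, ...] = c + sum_i phi_i X_{t+1-i}.
Substitute known values:
  E[X_{t+1} | ...] = (0.434) * (-1) + (-0.031) * (2)
                   = -0.4960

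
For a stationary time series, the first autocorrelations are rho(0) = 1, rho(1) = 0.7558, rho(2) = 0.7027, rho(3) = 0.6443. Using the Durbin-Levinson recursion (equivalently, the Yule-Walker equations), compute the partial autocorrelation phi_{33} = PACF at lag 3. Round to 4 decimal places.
\phi_{33} = 0.1140

The PACF at lag k is phi_{kk}, the last component of the solution
to the Yule-Walker system G_k phi = r_k where
  (G_k)_{ij} = rho(|i - j|), (r_k)_i = rho(i), i,j = 1..k.
Equivalently, Durbin-Levinson gives phi_{kk} iteratively:
  phi_{11} = rho(1)
  phi_{kk} = [rho(k) - sum_{j=1..k-1} phi_{k-1,j} rho(k-j)]
            / [1 - sum_{j=1..k-1} phi_{k-1,j} rho(j)],
  phi_{k,j} = phi_{k-1,j} - phi_{kk} phi_{k-1,k-j},  j = 1..k-1.
Step k = 1:
  phi_11 = rho(1) = 0.7558.
Step k = 2:
  phi_22 = [rho(2) - phi_11 rho(1)] / [1 - phi_11 rho(1)] = [0.7027 - (0.7558)(0.7558)] / [1 - (0.7558)(0.7558)]
         = 0.13146636 / 0.42876636 = 0.306615.
  Update: phi_21 = phi_11 - phi_22 phi_11 = 0.7558 - (0.306615)(0.7558) = 0.52406.
Step k = 3:
  phi_33 = [rho(3) - phi_21 rho(2) - phi_22 rho(1)] / [1 - phi_21 rho(1) - phi_22 rho(2)]
    numerator   = 0.6443 - (0.52406)(0.7027) - (0.306615)(0.7558) = 0.04430307
    denominator = 1 - (0.52406)(0.7558) - (0.306615)(0.7027) = 0.38845675
  phi_33 = 0.04430307 / 0.38845675 = 0.114.
Therefore phi_{33} = 0.1140.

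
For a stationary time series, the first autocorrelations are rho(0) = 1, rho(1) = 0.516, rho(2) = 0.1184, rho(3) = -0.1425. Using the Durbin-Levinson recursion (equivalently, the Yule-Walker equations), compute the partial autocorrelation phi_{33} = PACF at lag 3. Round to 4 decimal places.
\phi_{33} = -0.1590

The PACF at lag k is phi_{kk}, the last component of the solution
to the Yule-Walker system G_k phi = r_k where
  (G_k)_{ij} = rho(|i - j|), (r_k)_i = rho(i), i,j = 1..k.
Equivalently, Durbin-Levinson gives phi_{kk} iteratively:
  phi_{11} = rho(1)
  phi_{kk} = [rho(k) - sum_{j=1..k-1} phi_{k-1,j} rho(k-j)]
            / [1 - sum_{j=1..k-1} phi_{k-1,j} rho(j)],
  phi_{k,j} = phi_{k-1,j} - phi_{kk} phi_{k-1,k-j},  j = 1..k-1.
Step k = 1:
  phi_11 = rho(1) = 0.516.
Step k = 2:
  phi_22 = [rho(2) - phi_11 rho(1)] / [1 - phi_11 rho(1)] = [0.1184 - (0.516)(0.516)] / [1 - (0.516)(0.516)]
         = -0.147856 / 0.733744 = -0.201509.
  Update: phi_21 = phi_11 - phi_22 phi_11 = 0.516 - (-0.201509)(0.516) = 0.619979.
Step k = 3:
  phi_33 = [rho(3) - phi_21 rho(2) - phi_22 rho(1)] / [1 - phi_21 rho(1) - phi_22 rho(2)]
    numerator   = -0.1425 - (0.619979)(0.1184) - (-0.201509)(0.516) = -0.11192684
    denominator = 1 - (0.619979)(0.516) - (-0.201509)(0.1184) = 0.70394969
  phi_33 = -0.11192684 / 0.70394969 = -0.159.
Therefore phi_{33} = -0.1590.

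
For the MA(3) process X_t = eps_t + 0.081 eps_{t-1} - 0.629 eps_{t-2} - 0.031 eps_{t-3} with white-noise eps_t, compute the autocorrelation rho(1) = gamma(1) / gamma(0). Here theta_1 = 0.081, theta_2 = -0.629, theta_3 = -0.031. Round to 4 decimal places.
\rho(1) = 0.0353

For an MA(q) process with theta_0 = 1, the autocovariance is
  gamma(k) = sigma^2 * sum_{i=0..q-k} theta_i * theta_{i+k},
and rho(k) = gamma(k) / gamma(0). Sigma^2 cancels.
  numerator   = (1)*(0.081) + (0.081)*(-0.629) + (-0.629)*(-0.031) = 0.04955.
  denominator = (1)^2 + (0.081)^2 + (-0.629)^2 + (-0.031)^2 = 1.403163.
  rho(1) = 0.04955 / 1.403163 = 0.0353.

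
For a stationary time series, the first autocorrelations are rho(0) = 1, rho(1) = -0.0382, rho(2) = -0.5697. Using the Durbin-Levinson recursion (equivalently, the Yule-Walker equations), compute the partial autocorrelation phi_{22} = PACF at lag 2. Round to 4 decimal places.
\phi_{22} = -0.5720

The PACF at lag k is phi_{kk}, the last component of the solution
to the Yule-Walker system G_k phi = r_k where
  (G_k)_{ij} = rho(|i - j|), (r_k)_i = rho(i), i,j = 1..k.
Equivalently, Durbin-Levinson gives phi_{kk} iteratively:
  phi_{11} = rho(1)
  phi_{kk} = [rho(k) - sum_{j=1..k-1} phi_{k-1,j} rho(k-j)]
            / [1 - sum_{j=1..k-1} phi_{k-1,j} rho(j)],
  phi_{k,j} = phi_{k-1,j} - phi_{kk} phi_{k-1,k-j},  j = 1..k-1.
Step k = 1:
  phi_11 = rho(1) = -0.0382.
Step k = 2:
  phi_22 = [rho(2) - phi_11 rho(1)] / [1 - phi_11 rho(1)] = [-0.5697 - (-0.0382)(-0.0382)] / [1 - (-0.0382)(-0.0382)]
         = -0.57115924 / 0.99854076 = -0.572.
Therefore phi_{22} = -0.5720.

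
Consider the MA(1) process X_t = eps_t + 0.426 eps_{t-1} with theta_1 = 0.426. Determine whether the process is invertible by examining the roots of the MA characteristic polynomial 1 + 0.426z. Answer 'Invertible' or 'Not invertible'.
\text{Invertible}

The MA(q) characteristic polynomial is P(z) = 1 + 0.426z.
Invertibility requires all roots to lie outside the unit circle, i.e. |z| > 1 for every root.
This is linear in z: 1 + (0.426) z = 0  =>  z = -1/(0.426) = -2.347418,  |z| = 2.347418.
Moduli of all roots: 2.3474.
All moduli strictly greater than 1? Yes.
Verdict: Invertible.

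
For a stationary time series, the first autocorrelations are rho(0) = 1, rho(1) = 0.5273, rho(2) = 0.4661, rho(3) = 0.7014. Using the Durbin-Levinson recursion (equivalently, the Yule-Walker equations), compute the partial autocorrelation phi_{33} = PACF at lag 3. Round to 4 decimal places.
\phi_{33} = 0.5681

The PACF at lag k is phi_{kk}, the last component of the solution
to the Yule-Walker system G_k phi = r_k where
  (G_k)_{ij} = rho(|i - j|), (r_k)_i = rho(i), i,j = 1..k.
Equivalently, Durbin-Levinson gives phi_{kk} iteratively:
  phi_{11} = rho(1)
  phi_{kk} = [rho(k) - sum_{j=1..k-1} phi_{k-1,j} rho(k-j)]
            / [1 - sum_{j=1..k-1} phi_{k-1,j} rho(j)],
  phi_{k,j} = phi_{k-1,j} - phi_{kk} phi_{k-1,k-j},  j = 1..k-1.
Step k = 1:
  phi_11 = rho(1) = 0.5273.
Step k = 2:
  phi_22 = [rho(2) - phi_11 rho(1)] / [1 - phi_11 rho(1)] = [0.4661 - (0.5273)(0.5273)] / [1 - (0.5273)(0.5273)]
         = 0.18805471 / 0.72195471 = 0.26048.
  Update: phi_21 = phi_11 - phi_22 phi_11 = 0.5273 - (0.26048)(0.5273) = 0.389949.
Step k = 3:
  phi_33 = [rho(3) - phi_21 rho(2) - phi_22 rho(1)] / [1 - phi_21 rho(1) - phi_22 rho(2)]
    numerator   = 0.7014 - (0.389949)(0.4661) - (0.26048)(0.5273) = 0.38229374
    denominator = 1 - (0.389949)(0.5273) - (0.26048)(0.4661) = 0.67297023
  phi_33 = 0.38229374 / 0.67297023 = 0.5681.
Therefore phi_{33} = 0.5681.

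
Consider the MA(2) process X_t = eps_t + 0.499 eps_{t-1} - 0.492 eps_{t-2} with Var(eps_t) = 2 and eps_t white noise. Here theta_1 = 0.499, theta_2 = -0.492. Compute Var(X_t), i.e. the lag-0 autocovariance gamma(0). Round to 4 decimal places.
\gamma(0) = 2.9821

For an MA(q) process X_t = eps_t + sum_i theta_i eps_{t-i} with
Var(eps_t) = sigma^2, the variance is
  gamma(0) = sigma^2 * (1 + sum_i theta_i^2).
  sum_i theta_i^2 = (0.499)^2 + (-0.492)^2 = 0.249001 + 0.242064 = 0.491065.
  gamma(0) = 2 * (1 + 0.491065) = 2 * 1.491065 = 2.98213, which rounds to 2.9821.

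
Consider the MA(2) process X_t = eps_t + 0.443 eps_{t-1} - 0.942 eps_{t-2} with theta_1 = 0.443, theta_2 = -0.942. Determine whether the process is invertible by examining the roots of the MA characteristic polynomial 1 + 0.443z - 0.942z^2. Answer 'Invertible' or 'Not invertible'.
\text{Not invertible}

The MA(q) characteristic polynomial is P(z) = 1 + 0.443z - 0.942z^2.
Invertibility requires all roots to lie outside the unit circle, i.e. |z| > 1 for every root.
Set 1 + (0.443) z + (-0.942) z^2 = 0, i.e. a z^2 + b z + c = 0 with a = -0.942, b = 0.443, c = 1.
Discriminant D = b^2 - 4ac = (0.443)^2 - 4*(-0.942)*1 = 0.196249 - (-3.768) = 3.964249.
D >= 0, so the roots are real: z = (-b +/- sqrt(D)) / (2a) = (-0.443 +/- 1.991042) / (-1.884).
  z_1 = (-0.443 + 1.991042) / (-1.884) = -0.8217,   |z_1| = 0.8217.
  z_2 = (-0.443 - 1.991042) / (-1.884) = 1.292,   |z_2| = 1.292.
Moduli of all roots: 0.8217, 1.2920.
All moduli strictly greater than 1? No.
Verdict: Not invertible.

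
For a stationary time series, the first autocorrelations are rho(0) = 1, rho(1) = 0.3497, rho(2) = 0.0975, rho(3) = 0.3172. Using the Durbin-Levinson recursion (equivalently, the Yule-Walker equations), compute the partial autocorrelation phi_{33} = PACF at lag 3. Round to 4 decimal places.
\phi_{33} = 0.3330

The PACF at lag k is phi_{kk}, the last component of the solution
to the Yule-Walker system G_k phi = r_k where
  (G_k)_{ij} = rho(|i - j|), (r_k)_i = rho(i), i,j = 1..k.
Equivalently, Durbin-Levinson gives phi_{kk} iteratively:
  phi_{11} = rho(1)
  phi_{kk} = [rho(k) - sum_{j=1..k-1} phi_{k-1,j} rho(k-j)]
            / [1 - sum_{j=1..k-1} phi_{k-1,j} rho(j)],
  phi_{k,j} = phi_{k-1,j} - phi_{kk} phi_{k-1,k-j},  j = 1..k-1.
Step k = 1:
  phi_11 = rho(1) = 0.3497.
Step k = 2:
  phi_22 = [rho(2) - phi_11 rho(1)] / [1 - phi_11 rho(1)] = [0.0975 - (0.3497)(0.3497)] / [1 - (0.3497)(0.3497)]
         = -0.02479009 / 0.87770991 = -0.028244.
  Update: phi_21 = phi_11 - phi_22 phi_11 = 0.3497 - (-0.028244)(0.3497) = 0.359577.
Step k = 3:
  phi_33 = [rho(3) - phi_21 rho(2) - phi_22 rho(1)] / [1 - phi_21 rho(1) - phi_22 rho(2)]
    numerator   = 0.3172 - (0.359577)(0.0975) - (-0.028244)(0.3497) = 0.29201819
    denominator = 1 - (0.359577)(0.3497) - (-0.028244)(0.0975) = 0.87700974
  phi_33 = 0.29201819 / 0.87700974 = 0.333.
Therefore phi_{33} = 0.3330.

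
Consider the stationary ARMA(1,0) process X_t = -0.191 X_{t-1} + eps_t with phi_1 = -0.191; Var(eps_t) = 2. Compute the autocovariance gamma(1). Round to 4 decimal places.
\gamma(1) = -0.3965

Multiply the model equation by X_{t-k} and take expectations. With theta_0 = psi_0 = 1 and psi_j the MA(infinity) weights, this gives
  gamma(k) - sum_i phi_i gamma(k-i) = c_k,
  c_k = sigma^2 * sum_{j=k..q} theta_j psi_{j-k}   (c_k = 0 for k > q),
using gamma(-m) = gamma(m).
Pure AR (q = 0): c_0 = sigma^2 = 2, c_k = 0 for k >= 1.
Equations for k = 0 and k = 1 (AR order 1):
  gamma(0) = phi_1 gamma(1) + c_0
  gamma(1) = phi_1 gamma(0) + c_1
Substituting the second into the first: gamma(0) (1 - phi_1^2) = c_0 + phi_1 c_1, so
  gamma(0) = c_0 / (1 - phi_1^2) = 2 / (1 - (-0.191)^2) = 2 / 0.963519 = 2.075725.
  gamma(1) = phi_1 gamma(0) = (-0.191)(2.075725) = -0.396463.
Therefore gamma(1) = -0.3965 (to 4 decimal places).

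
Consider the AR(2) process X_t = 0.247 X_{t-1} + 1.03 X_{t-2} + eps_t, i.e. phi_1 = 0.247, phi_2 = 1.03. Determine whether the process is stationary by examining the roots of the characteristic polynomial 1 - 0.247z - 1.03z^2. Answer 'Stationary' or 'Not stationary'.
\text{Not stationary}

The AR(p) characteristic polynomial is P(z) = 1 - 0.247z - 1.03z^2.
Stationarity requires all roots to lie outside the unit circle, i.e. |z| > 1 for every root.
Set 1 + (-0.247) z + (-1.03) z^2 = 0, i.e. a z^2 + b z + c = 0 with a = -1.03, b = -0.247, c = 1.
Discriminant D = b^2 - 4ac = (-0.247)^2 - 4*(-1.03)*1 = 0.061009 - (-4.12) = 4.181009.
D >= 0, so the roots are real: z = (-b +/- sqrt(D)) / (2a) = (0.247 +/- 2.044752) / (-2.06).
  z_1 = (0.247 + 2.044752) / (-2.06) = -1.1125,   |z_1| = 1.1125.
  z_2 = (0.247 - 2.044752) / (-2.06) = 0.8727,   |z_2| = 0.8727.
Moduli of all roots: 1.1125, 0.8727.
All moduli strictly greater than 1? No.
Verdict: Not stationary.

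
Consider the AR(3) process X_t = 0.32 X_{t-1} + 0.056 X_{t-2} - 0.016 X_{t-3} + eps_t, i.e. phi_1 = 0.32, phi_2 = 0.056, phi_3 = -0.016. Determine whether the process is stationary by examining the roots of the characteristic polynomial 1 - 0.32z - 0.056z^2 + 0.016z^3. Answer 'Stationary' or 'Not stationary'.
\text{Stationary}

The AR(p) characteristic polynomial is P(z) = 1 - 0.32z - 0.056z^2 + 0.016z^3.
Stationarity requires all roots to lie outside the unit circle, i.e. |z| > 1 for every root.
Degree 3: look for a simple real root z0 first, then factor out (1 - z/z0) and solve the remaining quadratic.
Testing z0 = 5: P(5) = 1 + (-0.32)(5) + (-0.056)(5)^2 + (0.016)(5)^3
  = 1 + (-1.6) + (-1.4) + (2) = 0.  So z_0 = 5 is a root, |z_0| = 5.
Divide out the factor (1 - 0.2 z) = (1 - z/z0) (since 1/z0 = 0.2):
  P(z) = (1 - 0.2 z)(1 + (-0.12) z + (-0.08) z^2)
  [check: z-coef -0.12 - (0.2) = -0.32; z^2-coef -0.08 - (0.2)(-0.12) = -0.056; z^3-coef -(0.2)(-0.08) = 0.016.]
Remaining roots from the quadratic factor 1 + (-0.12) z + (-0.08) z^2:
  Set 1 + (-0.12) z + (-0.08) z^2 = 0, i.e. a z^2 + b z + c = 0 with a = -0.08, b = -0.12, c = 1.
  Discriminant D = b^2 - 4ac = (-0.12)^2 - 4*(-0.08)*1 = 0.0144 - (-0.32) = 0.3344.
  D >= 0, so the roots are real: z = (-b +/- sqrt(D)) / (2a) = (0.12 +/- 0.578273) / (-0.16).
    z_1 = (0.12 + 0.578273) / (-0.16) = -4.3642,   |z_1| = 4.3642.
    z_2 = (0.12 - 0.578273) / (-0.16) = 2.8642,   |z_2| = 2.8642.
Moduli of all roots: 5.0000, 4.3642, 2.8642.
All moduli strictly greater than 1? Yes.
Verdict: Stationary.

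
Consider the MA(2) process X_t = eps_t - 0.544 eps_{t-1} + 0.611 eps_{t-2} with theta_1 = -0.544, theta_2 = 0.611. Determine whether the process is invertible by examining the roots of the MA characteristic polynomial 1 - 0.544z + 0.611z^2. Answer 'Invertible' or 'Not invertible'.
\text{Invertible}

The MA(q) characteristic polynomial is P(z) = 1 - 0.544z + 0.611z^2.
Invertibility requires all roots to lie outside the unit circle, i.e. |z| > 1 for every root.
Set 1 + (-0.544) z + (0.611) z^2 = 0, i.e. a z^2 + b z + c = 0 with a = 0.611, b = -0.544, c = 1.
Discriminant D = b^2 - 4ac = (-0.544)^2 - 4*(0.611)*1 = 0.295936 - (2.444) = -2.148064.
D < 0, so the roots are the complex-conjugate pair z = (-b +/- i sqrt(-D)) / (2a) = 0.4452 +/- 1.1994i.
For a conjugate pair |z|^2 = z * conj(z) = (product of roots) = c/a = 1/(0.611) = 1.636661, so |z| = sqrt(1.636661) = 1.2793 for both roots.
Moduli of all roots: 1.2793, 1.2793.
All moduli strictly greater than 1? Yes.
Verdict: Invertible.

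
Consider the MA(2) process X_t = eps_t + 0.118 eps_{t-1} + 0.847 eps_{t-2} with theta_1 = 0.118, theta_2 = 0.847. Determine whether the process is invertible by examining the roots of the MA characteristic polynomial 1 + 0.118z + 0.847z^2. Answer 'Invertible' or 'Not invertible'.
\text{Invertible}

The MA(q) characteristic polynomial is P(z) = 1 + 0.118z + 0.847z^2.
Invertibility requires all roots to lie outside the unit circle, i.e. |z| > 1 for every root.
Set 1 + (0.118) z + (0.847) z^2 = 0, i.e. a z^2 + b z + c = 0 with a = 0.847, b = 0.118, c = 1.
Discriminant D = b^2 - 4ac = (0.118)^2 - 4*(0.847)*1 = 0.013924 - (3.388) = -3.374076.
D < 0, so the roots are the complex-conjugate pair z = (-b +/- i sqrt(-D)) / (2a) = -0.0697 +/- 1.0843i.
For a conjugate pair |z|^2 = z * conj(z) = (product of roots) = c/a = 1/(0.847) = 1.180638, so |z| = sqrt(1.180638) = 1.0866 for both roots.
Moduli of all roots: 1.0866, 1.0866.
All moduli strictly greater than 1? Yes.
Verdict: Invertible.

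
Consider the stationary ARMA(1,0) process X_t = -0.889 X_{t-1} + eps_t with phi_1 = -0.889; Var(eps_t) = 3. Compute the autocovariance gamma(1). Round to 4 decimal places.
\gamma(1) = -12.7194

Multiply the model equation by X_{t-k} and take expectations. With theta_0 = psi_0 = 1 and psi_j the MA(infinity) weights, this gives
  gamma(k) - sum_i phi_i gamma(k-i) = c_k,
  c_k = sigma^2 * sum_{j=k..q} theta_j psi_{j-k}   (c_k = 0 for k > q),
using gamma(-m) = gamma(m).
Pure AR (q = 0): c_0 = sigma^2 = 3, c_k = 0 for k >= 1.
Equations for k = 0 and k = 1 (AR order 1):
  gamma(0) = phi_1 gamma(1) + c_0
  gamma(1) = phi_1 gamma(0) + c_1
Substituting the second into the first: gamma(0) (1 - phi_1^2) = c_0 + phi_1 c_1, so
  gamma(0) = c_0 / (1 - phi_1^2) = 3 / (1 - (-0.889)^2) = 3 / 0.209679 = 14.307584.
  gamma(1) = phi_1 gamma(0) = (-0.889)(14.307584) = -12.719443.
Therefore gamma(1) = -12.7194 (to 4 decimal places).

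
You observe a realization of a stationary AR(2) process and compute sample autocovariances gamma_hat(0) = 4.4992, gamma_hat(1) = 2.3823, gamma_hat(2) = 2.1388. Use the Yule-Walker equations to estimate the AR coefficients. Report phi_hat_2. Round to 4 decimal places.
\hat\phi_{2} = 0.2710

The Yule-Walker equations for an AR(p) process read, in matrix form,
  Gamma_p phi = r_p,   with   (Gamma_p)_{ij} = gamma(|i - j|),
                       (r_p)_i = gamma(i),   i,j = 1..p.
Substitute the sample gammas (Toeplitz matrix and right-hand side of size 2):
  Gamma_p = [[4.4992, 2.3823], [2.3823, 4.4992]]
  r_p     = [2.3823, 2.1388]
Written out:
  4.4992 phi_1 + 2.3823 phi_2 = 2.3823
  2.3823 phi_1 + 4.4992 phi_2 = 2.1388
Solve by Cramer's rule:
  det = gamma(0)^2 - gamma(1)^2 = (4.4992)^2 - (2.3823)^2 = 20.24280064 - 5.67535329 = 14.56744735
  phi_hat_1 = [gamma(1) gamma(0) - gamma(1) gamma(2)] / det = [(2.3823)(4.4992) - (2.3823)(2.1388)] / 14.56744735 = 5.62318092 / 14.56744735 = 0.386
  phi_hat_2 = [gamma(0) gamma(2) - gamma(1)^2] / det = [(4.4992)(2.1388) - (2.3823)^2] / 14.56744735 = 3.94753567 / 14.56744735 = 0.271
So phi_hat = [0.3860, 0.2710].
Therefore phi_hat_2 = 0.2710.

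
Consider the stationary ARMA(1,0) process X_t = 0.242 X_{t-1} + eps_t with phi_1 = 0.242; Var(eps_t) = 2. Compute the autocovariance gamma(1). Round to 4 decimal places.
\gamma(1) = 0.5141

Multiply the model equation by X_{t-k} and take expectations. With theta_0 = psi_0 = 1 and psi_j the MA(infinity) weights, this gives
  gamma(k) - sum_i phi_i gamma(k-i) = c_k,
  c_k = sigma^2 * sum_{j=k..q} theta_j psi_{j-k}   (c_k = 0 for k > q),
using gamma(-m) = gamma(m).
Pure AR (q = 0): c_0 = sigma^2 = 2, c_k = 0 for k >= 1.
Equations for k = 0 and k = 1 (AR order 1):
  gamma(0) = phi_1 gamma(1) + c_0
  gamma(1) = phi_1 gamma(0) + c_1
Substituting the second into the first: gamma(0) (1 - phi_1^2) = c_0 + phi_1 c_1, so
  gamma(0) = c_0 / (1 - phi_1^2) = 2 / (1 - (0.242)^2) = 2 / 0.941436 = 2.124414.
  gamma(1) = phi_1 gamma(0) = (0.242)(2.124414) = 0.514108.
Therefore gamma(1) = 0.5141 (to 4 decimal places).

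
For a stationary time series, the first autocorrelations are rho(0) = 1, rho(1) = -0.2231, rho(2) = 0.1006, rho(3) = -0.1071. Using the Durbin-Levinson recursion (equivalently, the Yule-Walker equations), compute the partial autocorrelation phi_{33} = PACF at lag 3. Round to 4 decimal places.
\phi_{33} = -0.0780

The PACF at lag k is phi_{kk}, the last component of the solution
to the Yule-Walker system G_k phi = r_k where
  (G_k)_{ij} = rho(|i - j|), (r_k)_i = rho(i), i,j = 1..k.
Equivalently, Durbin-Levinson gives phi_{kk} iteratively:
  phi_{11} = rho(1)
  phi_{kk} = [rho(k) - sum_{j=1..k-1} phi_{k-1,j} rho(k-j)]
            / [1 - sum_{j=1..k-1} phi_{k-1,j} rho(j)],
  phi_{k,j} = phi_{k-1,j} - phi_{kk} phi_{k-1,k-j},  j = 1..k-1.
Step k = 1:
  phi_11 = rho(1) = -0.2231.
Step k = 2:
  phi_22 = [rho(2) - phi_11 rho(1)] / [1 - phi_11 rho(1)] = [0.1006 - (-0.2231)(-0.2231)] / [1 - (-0.2231)(-0.2231)]
         = 0.05082639 / 0.95022639 = 0.053489.
  Update: phi_21 = phi_11 - phi_22 phi_11 = -0.2231 - (0.053489)(-0.2231) = -0.211167.
Step k = 3:
  phi_33 = [rho(3) - phi_21 rho(2) - phi_22 rho(1)] / [1 - phi_21 rho(1) - phi_22 rho(2)]
    numerator   = -0.1071 - (-0.211167)(0.1006) - (0.053489)(-0.2231) = -0.0739233
    denominator = 1 - (-0.211167)(-0.2231) - (0.053489)(0.1006) = 0.94750775
  phi_33 = -0.0739233 / 0.94750775 = -0.078.
Therefore phi_{33} = -0.0780.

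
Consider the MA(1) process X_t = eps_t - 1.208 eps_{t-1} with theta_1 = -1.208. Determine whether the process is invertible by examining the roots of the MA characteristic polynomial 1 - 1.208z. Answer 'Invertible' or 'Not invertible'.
\text{Not invertible}

The MA(q) characteristic polynomial is P(z) = 1 - 1.208z.
Invertibility requires all roots to lie outside the unit circle, i.e. |z| > 1 for every root.
This is linear in z: 1 + (-1.208) z = 0  =>  z = -1/(-1.208) = 0.827815,  |z| = 0.827815.
Moduli of all roots: 0.8278.
All moduli strictly greater than 1? No.
Verdict: Not invertible.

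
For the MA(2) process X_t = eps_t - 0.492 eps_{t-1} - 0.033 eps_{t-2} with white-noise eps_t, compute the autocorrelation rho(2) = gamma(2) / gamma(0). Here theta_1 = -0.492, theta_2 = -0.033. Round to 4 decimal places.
\rho(2) = -0.0265

For an MA(q) process with theta_0 = 1, the autocovariance is
  gamma(k) = sigma^2 * sum_{i=0..q-k} theta_i * theta_{i+k},
and rho(k) = gamma(k) / gamma(0). Sigma^2 cancels.
  numerator   = (1)*(-0.033) = -0.033.
  denominator = (1)^2 + (-0.492)^2 + (-0.033)^2 = 1.243153.
  rho(2) = -0.033 / 1.243153 = -0.0265.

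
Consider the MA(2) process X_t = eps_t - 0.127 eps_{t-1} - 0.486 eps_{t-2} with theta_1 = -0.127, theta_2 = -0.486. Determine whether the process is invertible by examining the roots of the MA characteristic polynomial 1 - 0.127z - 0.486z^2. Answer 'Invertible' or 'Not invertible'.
\text{Invertible}

The MA(q) characteristic polynomial is P(z) = 1 - 0.127z - 0.486z^2.
Invertibility requires all roots to lie outside the unit circle, i.e. |z| > 1 for every root.
Set 1 + (-0.127) z + (-0.486) z^2 = 0, i.e. a z^2 + b z + c = 0 with a = -0.486, b = -0.127, c = 1.
Discriminant D = b^2 - 4ac = (-0.127)^2 - 4*(-0.486)*1 = 0.016129 - (-1.944) = 1.960129.
D >= 0, so the roots are real: z = (-b +/- sqrt(D)) / (2a) = (0.127 +/- 1.400046) / (-0.972).
  z_1 = (0.127 + 1.400046) / (-0.972) = -1.571,   |z_1| = 1.571.
  z_2 = (0.127 - 1.400046) / (-0.972) = 1.3097,   |z_2| = 1.3097.
Moduli of all roots: 1.5710, 1.3097.
All moduli strictly greater than 1? Yes.
Verdict: Invertible.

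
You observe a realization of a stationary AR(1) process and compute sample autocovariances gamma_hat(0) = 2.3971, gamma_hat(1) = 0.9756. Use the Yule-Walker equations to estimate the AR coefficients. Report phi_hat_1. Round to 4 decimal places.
\hat\phi_{1} = 0.4070

The Yule-Walker equations for an AR(p) process read, in matrix form,
  Gamma_p phi = r_p,   with   (Gamma_p)_{ij} = gamma(|i - j|),
                       (r_p)_i = gamma(i),   i,j = 1..p.
Substitute the sample gammas (Toeplitz matrix and right-hand side of size 1):
  Gamma_p = [[2.3971]]
  r_p     = [0.9756]
With p = 1 this is the single equation gamma(0) phi_1 = gamma(1):
  phi_hat_1 = gamma(1) / gamma(0) = 0.9756 / 2.3971 = 0.4070.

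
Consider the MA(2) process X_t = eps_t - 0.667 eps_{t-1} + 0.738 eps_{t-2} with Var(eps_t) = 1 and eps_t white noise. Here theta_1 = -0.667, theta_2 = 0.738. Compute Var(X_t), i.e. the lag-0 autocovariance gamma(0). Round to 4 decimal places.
\gamma(0) = 1.9895

For an MA(q) process X_t = eps_t + sum_i theta_i eps_{t-i} with
Var(eps_t) = sigma^2, the variance is
  gamma(0) = sigma^2 * (1 + sum_i theta_i^2).
  sum_i theta_i^2 = (-0.667)^2 + (0.738)^2 = 0.444889 + 0.544644 = 0.989533.
  gamma(0) = 1 * (1 + 0.989533) = 1 * 1.989533 = 1.989533, which rounds to 1.9895.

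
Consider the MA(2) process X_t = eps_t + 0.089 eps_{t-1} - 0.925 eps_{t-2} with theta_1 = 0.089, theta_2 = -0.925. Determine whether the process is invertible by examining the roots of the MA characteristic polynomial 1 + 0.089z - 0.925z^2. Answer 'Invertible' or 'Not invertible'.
\text{Not invertible}

The MA(q) characteristic polynomial is P(z) = 1 + 0.089z - 0.925z^2.
Invertibility requires all roots to lie outside the unit circle, i.e. |z| > 1 for every root.
Set 1 + (0.089) z + (-0.925) z^2 = 0, i.e. a z^2 + b z + c = 0 with a = -0.925, b = 0.089, c = 1.
Discriminant D = b^2 - 4ac = (0.089)^2 - 4*(-0.925)*1 = 0.007921 - (-3.7) = 3.707921.
D >= 0, so the roots are real: z = (-b +/- sqrt(D)) / (2a) = (-0.089 +/- 1.925596) / (-1.85).
  z_1 = (-0.089 + 1.925596) / (-1.85) = -0.9928,   |z_1| = 0.9928.
  z_2 = (-0.089 - 1.925596) / (-1.85) = 1.089,   |z_2| = 1.089.
Moduli of all roots: 0.9928, 1.0890.
All moduli strictly greater than 1? No.
Verdict: Not invertible.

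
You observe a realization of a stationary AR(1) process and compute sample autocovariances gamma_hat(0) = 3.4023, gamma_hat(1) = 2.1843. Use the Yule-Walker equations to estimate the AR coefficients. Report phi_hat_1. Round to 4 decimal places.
\hat\phi_{1} = 0.6420

The Yule-Walker equations for an AR(p) process read, in matrix form,
  Gamma_p phi = r_p,   with   (Gamma_p)_{ij} = gamma(|i - j|),
                       (r_p)_i = gamma(i),   i,j = 1..p.
Substitute the sample gammas (Toeplitz matrix and right-hand side of size 1):
  Gamma_p = [[3.4023]]
  r_p     = [2.1843]
With p = 1 this is the single equation gamma(0) phi_1 = gamma(1):
  phi_hat_1 = gamma(1) / gamma(0) = 2.1843 / 3.4023 = 0.6420.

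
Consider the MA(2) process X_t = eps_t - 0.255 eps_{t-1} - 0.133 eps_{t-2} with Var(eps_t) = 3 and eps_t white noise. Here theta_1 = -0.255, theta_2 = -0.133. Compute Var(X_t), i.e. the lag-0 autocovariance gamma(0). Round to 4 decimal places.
\gamma(0) = 3.2481

For an MA(q) process X_t = eps_t + sum_i theta_i eps_{t-i} with
Var(eps_t) = sigma^2, the variance is
  gamma(0) = sigma^2 * (1 + sum_i theta_i^2).
  sum_i theta_i^2 = (-0.255)^2 + (-0.133)^2 = 0.065025 + 0.017689 = 0.082714.
  gamma(0) = 3 * (1 + 0.082714) = 3 * 1.082714 = 3.248142, which rounds to 3.2481.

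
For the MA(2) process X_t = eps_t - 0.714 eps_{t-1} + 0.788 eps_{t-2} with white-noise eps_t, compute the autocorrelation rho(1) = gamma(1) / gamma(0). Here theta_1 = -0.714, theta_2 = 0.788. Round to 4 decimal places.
\rho(1) = -0.5991

For an MA(q) process with theta_0 = 1, the autocovariance is
  gamma(k) = sigma^2 * sum_{i=0..q-k} theta_i * theta_{i+k},
and rho(k) = gamma(k) / gamma(0). Sigma^2 cancels.
  numerator   = (1)*(-0.714) + (-0.714)*(0.788) = -1.276632.
  denominator = (1)^2 + (-0.714)^2 + (0.788)^2 = 2.13074.
  rho(1) = -1.276632 / 2.13074 = -0.5991.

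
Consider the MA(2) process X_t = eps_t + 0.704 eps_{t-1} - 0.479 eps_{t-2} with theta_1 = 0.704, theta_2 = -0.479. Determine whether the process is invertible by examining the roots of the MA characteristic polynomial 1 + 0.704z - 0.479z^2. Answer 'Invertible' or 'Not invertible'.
\text{Not invertible}

The MA(q) characteristic polynomial is P(z) = 1 + 0.704z - 0.479z^2.
Invertibility requires all roots to lie outside the unit circle, i.e. |z| > 1 for every root.
Set 1 + (0.704) z + (-0.479) z^2 = 0, i.e. a z^2 + b z + c = 0 with a = -0.479, b = 0.704, c = 1.
Discriminant D = b^2 - 4ac = (0.704)^2 - 4*(-0.479)*1 = 0.495616 - (-1.916) = 2.411616.
D >= 0, so the roots are real: z = (-b +/- sqrt(D)) / (2a) = (-0.704 +/- 1.552938) / (-0.958).
  z_1 = (-0.704 + 1.552938) / (-0.958) = -0.8862,   |z_1| = 0.8862.
  z_2 = (-0.704 - 1.552938) / (-0.958) = 2.3559,   |z_2| = 2.3559.
Moduli of all roots: 0.8862, 2.3559.
All moduli strictly greater than 1? No.
Verdict: Not invertible.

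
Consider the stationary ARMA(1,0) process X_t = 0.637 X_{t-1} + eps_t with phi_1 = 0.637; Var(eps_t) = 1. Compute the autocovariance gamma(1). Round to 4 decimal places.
\gamma(1) = 1.0720

Multiply the model equation by X_{t-k} and take expectations. With theta_0 = psi_0 = 1 and psi_j the MA(infinity) weights, this gives
  gamma(k) - sum_i phi_i gamma(k-i) = c_k,
  c_k = sigma^2 * sum_{j=k..q} theta_j psi_{j-k}   (c_k = 0 for k > q),
using gamma(-m) = gamma(m).
Pure AR (q = 0): c_0 = sigma^2 = 1, c_k = 0 for k >= 1.
Equations for k = 0 and k = 1 (AR order 1):
  gamma(0) = phi_1 gamma(1) + c_0
  gamma(1) = phi_1 gamma(0) + c_1
Substituting the second into the first: gamma(0) (1 - phi_1^2) = c_0 + phi_1 c_1, so
  gamma(0) = c_0 / (1 - phi_1^2) = 1 / (1 - (0.637)^2) = 1 / 0.594231 = 1.682847.
  gamma(1) = phi_1 gamma(0) = (0.637)(1.682847) = 1.071974.
Therefore gamma(1) = 1.0720 (to 4 decimal places).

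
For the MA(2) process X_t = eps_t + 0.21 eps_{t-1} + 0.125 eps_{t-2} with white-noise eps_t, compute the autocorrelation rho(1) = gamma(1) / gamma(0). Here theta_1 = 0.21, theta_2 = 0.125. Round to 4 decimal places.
\rho(1) = 0.2229

For an MA(q) process with theta_0 = 1, the autocovariance is
  gamma(k) = sigma^2 * sum_{i=0..q-k} theta_i * theta_{i+k},
and rho(k) = gamma(k) / gamma(0). Sigma^2 cancels.
  numerator   = (1)*(0.21) + (0.21)*(0.125) = 0.23625.
  denominator = (1)^2 + (0.21)^2 + (0.125)^2 = 1.059725.
  rho(1) = 0.23625 / 1.059725 = 0.2229.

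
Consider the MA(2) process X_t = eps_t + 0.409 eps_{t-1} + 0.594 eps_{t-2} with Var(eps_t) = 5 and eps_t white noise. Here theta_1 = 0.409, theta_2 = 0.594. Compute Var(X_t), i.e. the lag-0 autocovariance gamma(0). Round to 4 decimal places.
\gamma(0) = 7.6006

For an MA(q) process X_t = eps_t + sum_i theta_i eps_{t-i} with
Var(eps_t) = sigma^2, the variance is
  gamma(0) = sigma^2 * (1 + sum_i theta_i^2).
  sum_i theta_i^2 = (0.409)^2 + (0.594)^2 = 0.167281 + 0.352836 = 0.520117.
  gamma(0) = 5 * (1 + 0.520117) = 5 * 1.520117 = 7.600585, which rounds to 7.6006.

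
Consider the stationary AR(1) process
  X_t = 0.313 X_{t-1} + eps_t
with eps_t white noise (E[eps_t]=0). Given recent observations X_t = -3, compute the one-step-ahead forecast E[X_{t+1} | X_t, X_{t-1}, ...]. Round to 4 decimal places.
E[X_{t+1} \mid \mathcal F_t] = -0.9390

For an AR(p) model X_t = c + sum_i phi_i X_{t-i} + eps_t, the
one-step-ahead conditional mean is
  E[X_{t+1} | X_t, ...] = c + sum_i phi_i X_{t+1-i}.
Substitute known values:
  E[X_{t+1} | ...] = (0.313) * (-3)
                   = -0.9390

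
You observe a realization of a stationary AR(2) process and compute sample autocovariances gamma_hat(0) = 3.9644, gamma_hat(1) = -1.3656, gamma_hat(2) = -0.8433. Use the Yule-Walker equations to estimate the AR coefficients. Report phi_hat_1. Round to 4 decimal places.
\hat\phi_{1} = -0.4740

The Yule-Walker equations for an AR(p) process read, in matrix form,
  Gamma_p phi = r_p,   with   (Gamma_p)_{ij} = gamma(|i - j|),
                       (r_p)_i = gamma(i),   i,j = 1..p.
Substitute the sample gammas (Toeplitz matrix and right-hand side of size 2):
  Gamma_p = [[3.9644, -1.3656], [-1.3656, 3.9644]]
  r_p     = [-1.3656, -0.8433]
Written out:
  3.9644 phi_1 - 1.3656 phi_2 = -1.3656
  -1.3656 phi_1 + 3.9644 phi_2 = -0.8433
Solve by Cramer's rule:
  det = gamma(0)^2 - gamma(1)^2 = (3.9644)^2 - (-1.3656)^2 = 15.71646736 - 1.86486336 = 13.851604
  phi_hat_1 = [gamma(1) gamma(0) - gamma(1) gamma(2)] / det = [(-1.3656)(3.9644) - (-1.3656)(-0.8433)] / 13.851604 = -6.56539512 / 13.851604 = -0.474
  phi_hat_2 = [gamma(0) gamma(2) - gamma(1)^2] / det = [(3.9644)(-0.8433) - (-1.3656)^2] / 13.851604 = -5.20804188 / 13.851604 = -0.376
So phi_hat = [-0.4740, -0.3760].
Therefore phi_hat_1 = -0.4740.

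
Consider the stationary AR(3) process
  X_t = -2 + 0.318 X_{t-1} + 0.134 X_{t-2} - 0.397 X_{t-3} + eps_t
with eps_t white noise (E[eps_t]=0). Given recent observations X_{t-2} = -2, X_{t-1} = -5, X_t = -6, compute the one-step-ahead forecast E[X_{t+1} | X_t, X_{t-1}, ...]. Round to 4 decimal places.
E[X_{t+1} \mid \mathcal F_t] = -3.7840

For an AR(p) model X_t = c + sum_i phi_i X_{t-i} + eps_t, the
one-step-ahead conditional mean is
  E[X_{t+1} | X_t, ...] = c + sum_i phi_i X_{t+1-i}.
Substitute known values:
  E[X_{t+1} | ...] = -2 + (0.318) * (-6) + (0.134) * (-5) + (-0.397) * (-2)
                   = -3.7840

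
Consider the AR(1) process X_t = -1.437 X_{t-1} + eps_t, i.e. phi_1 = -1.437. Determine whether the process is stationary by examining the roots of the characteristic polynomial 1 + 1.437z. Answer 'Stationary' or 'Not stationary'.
\text{Not stationary}

The AR(p) characteristic polynomial is P(z) = 1 + 1.437z.
Stationarity requires all roots to lie outside the unit circle, i.e. |z| > 1 for every root.
This is linear in z: 1 + (1.437) z = 0  =>  z = -1/(1.437) = -0.695894,  |z| = 0.695894.
Moduli of all roots: 0.6959.
All moduli strictly greater than 1? No.
Verdict: Not stationary.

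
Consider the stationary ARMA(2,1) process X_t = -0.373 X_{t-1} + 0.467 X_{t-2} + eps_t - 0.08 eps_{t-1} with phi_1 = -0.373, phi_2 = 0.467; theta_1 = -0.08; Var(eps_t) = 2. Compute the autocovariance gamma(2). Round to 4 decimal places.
\gamma(2) = 4.1934

Multiply the model equation by X_{t-k} and take expectations. With theta_0 = psi_0 = 1 and psi_j the MA(infinity) weights, this gives
  gamma(k) - sum_i phi_i gamma(k-i) = c_k,
  c_k = sigma^2 * sum_{j=k..q} theta_j psi_{j-k}   (c_k = 0 for k > q),
using gamma(-m) = gamma(m).
psi-weights needed (psi_j = theta_j + sum_i phi_i psi_{j-i}):
  psi_1 = theta_1 + phi_1 = -0.08 + (-0.373) = -0.453
Right-hand sides:
  c_0 = sigma^2 (1 + theta_1 psi_1) = 2 * (1 + (-0.08)(-0.453)) = 2 * 1.03624 = 2.07248
  c_1 = sigma^2 theta_1 = 2 * (-0.08) = -0.16
  c_2 = 0
Equations for k = 0, 1, 2 (AR order 2, c_2 = 0):
  (E0) gamma(0) = phi_1 gamma(1) + phi_2 gamma(2) + c_0
  (E1) gamma(1) = phi_1 gamma(0) + phi_2 gamma(1) + c_1
  (E2) gamma(2) = phi_1 gamma(1) + phi_2 gamma(0)
From (E1): gamma(1) = A gamma(0) + B with
  A = phi_1 / (1 - phi_2) = -0.373 / 0.533 = -0.699812,   B = c_1 / (1 - phi_2) = -0.16 / 0.533 = -0.300188.
Insert (E2) into (E0): gamma(0) (1 - phi_2^2) = phi_1 (1 + phi_2) gamma(1) + c_0.
  phi_1 (1 + phi_2) = (-0.373)(1.467) = -0.547191,   1 - phi_2^2 = 0.781911.
Replace gamma(1) by A gamma(0) + B and collect gamma(0):
  gamma(0) [0.781911 - (-0.547191)(-0.699812)] = (-0.547191)(-0.300188) + 2.07248
  gamma(0) * 0.39898 = 2.23674
  gamma(0) = 2.23674 / 0.39898 = 5.606146.
  gamma(1) = A gamma(0) + B = (-0.699812)(5.606146) + (-0.300188) = -4.223438.
  gamma(2) = phi_1 gamma(1) + phi_2 gamma(0) = (-0.373)(-4.223438) + (0.467)(5.606146) = 4.193413.
Therefore gamma(2) = 4.1934 (to 4 decimal places).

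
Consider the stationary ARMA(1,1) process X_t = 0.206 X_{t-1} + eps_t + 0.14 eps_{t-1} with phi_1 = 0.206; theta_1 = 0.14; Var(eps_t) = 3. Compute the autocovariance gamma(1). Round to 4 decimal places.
\gamma(1) = 1.1153

Multiply the model equation by X_{t-k} and take expectations. With theta_0 = psi_0 = 1 and psi_j the MA(infinity) weights, this gives
  gamma(k) - sum_i phi_i gamma(k-i) = c_k,
  c_k = sigma^2 * sum_{j=k..q} theta_j psi_{j-k}   (c_k = 0 for k > q),
using gamma(-m) = gamma(m).
psi-weights needed (psi_j = theta_j + sum_i phi_i psi_{j-i}):
  psi_1 = theta_1 + phi_1 = 0.14 + (0.206) = 0.346
Right-hand sides:
  c_0 = sigma^2 (1 + theta_1 psi_1) = 3 * (1 + (0.14)(0.346)) = 3 * 1.04844 = 3.14532
  c_1 = sigma^2 theta_1 = 3 * (0.14) = 0.42
  c_2 = 0
Equations for k = 0 and k = 1 (AR order 1):
  gamma(0) = phi_1 gamma(1) + c_0
  gamma(1) = phi_1 gamma(0) + c_1
Substituting the second into the first: gamma(0) (1 - phi_1^2) = c_0 + phi_1 c_1, so
  gamma(0) = (c_0 + phi_1 c_1) / (1 - phi_1^2) = (3.14532 + (0.206)(0.42)) / (1 - (0.206)^2) = 3.23184 / 0.957564 = 3.375064.
  gamma(1) = phi_1 gamma(0) + c_1 = (0.206)(3.375064) + (0.42) = 1.115263.
Therefore gamma(1) = 1.1153 (to 4 decimal places).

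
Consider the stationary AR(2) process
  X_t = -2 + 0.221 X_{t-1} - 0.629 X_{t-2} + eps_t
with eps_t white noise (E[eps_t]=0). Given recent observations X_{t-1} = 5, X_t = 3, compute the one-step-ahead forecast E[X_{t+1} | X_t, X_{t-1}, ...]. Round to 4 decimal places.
E[X_{t+1} \mid \mathcal F_t] = -4.4820

For an AR(p) model X_t = c + sum_i phi_i X_{t-i} + eps_t, the
one-step-ahead conditional mean is
  E[X_{t+1} | X_t, ...] = c + sum_i phi_i X_{t+1-i}.
Substitute known values:
  E[X_{t+1} | ...] = -2 + (0.221) * (3) + (-0.629) * (5)
                   = -4.4820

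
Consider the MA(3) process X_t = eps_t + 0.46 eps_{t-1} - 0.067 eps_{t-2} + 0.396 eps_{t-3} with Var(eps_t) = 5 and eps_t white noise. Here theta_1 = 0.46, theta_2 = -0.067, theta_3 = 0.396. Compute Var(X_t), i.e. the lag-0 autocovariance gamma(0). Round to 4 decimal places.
\gamma(0) = 6.8645

For an MA(q) process X_t = eps_t + sum_i theta_i eps_{t-i} with
Var(eps_t) = sigma^2, the variance is
  gamma(0) = sigma^2 * (1 + sum_i theta_i^2).
  sum_i theta_i^2 = (0.46)^2 + (-0.067)^2 + (0.396)^2 = 0.2116 + 0.004489 + 0.156816 = 0.372905.
  gamma(0) = 5 * (1 + 0.372905) = 5 * 1.372905 = 6.864525, which rounds to 6.8645.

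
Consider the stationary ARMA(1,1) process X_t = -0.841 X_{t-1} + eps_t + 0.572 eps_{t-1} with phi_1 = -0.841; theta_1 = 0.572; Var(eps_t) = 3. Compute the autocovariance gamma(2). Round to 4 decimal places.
\gamma(2) = 1.2032

Multiply the model equation by X_{t-k} and take expectations. With theta_0 = psi_0 = 1 and psi_j the MA(infinity) weights, this gives
  gamma(k) - sum_i phi_i gamma(k-i) = c_k,
  c_k = sigma^2 * sum_{j=k..q} theta_j psi_{j-k}   (c_k = 0 for k > q),
using gamma(-m) = gamma(m).
psi-weights needed (psi_j = theta_j + sum_i phi_i psi_{j-i}):
  psi_1 = theta_1 + phi_1 = 0.572 + (-0.841) = -0.269
Right-hand sides:
  c_0 = sigma^2 (1 + theta_1 psi_1) = 3 * (1 + (0.572)(-0.269)) = 3 * 0.846132 = 2.538396
  c_1 = sigma^2 theta_1 = 3 * (0.572) = 1.716
  c_2 = 0
Equations for k = 0 and k = 1 (AR order 1):
  gamma(0) = phi_1 gamma(1) + c_0
  gamma(1) = phi_1 gamma(0) + c_1
Substituting the second into the first: gamma(0) (1 - phi_1^2) = c_0 + phi_1 c_1, so
  gamma(0) = (c_0 + phi_1 c_1) / (1 - phi_1^2) = (2.538396 + (-0.841)(1.716)) / (1 - (-0.841)^2) = 1.09524 / 0.292719 = 3.741609.
  gamma(1) = phi_1 gamma(0) + c_1 = (-0.841)(3.741609) + (1.716) = -1.430693.
For k = 2 (> q): gamma(2) = phi_1 gamma(1) = (-0.841)(-1.430693) = 1.203213.
Therefore gamma(2) = 1.2032 (to 4 decimal places).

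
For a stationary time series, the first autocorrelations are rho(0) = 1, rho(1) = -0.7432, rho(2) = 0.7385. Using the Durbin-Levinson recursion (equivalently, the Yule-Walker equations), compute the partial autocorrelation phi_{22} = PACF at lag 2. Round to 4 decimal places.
\phi_{22} = 0.4158

The PACF at lag k is phi_{kk}, the last component of the solution
to the Yule-Walker system G_k phi = r_k where
  (G_k)_{ij} = rho(|i - j|), (r_k)_i = rho(i), i,j = 1..k.
Equivalently, Durbin-Levinson gives phi_{kk} iteratively:
  phi_{11} = rho(1)
  phi_{kk} = [rho(k) - sum_{j=1..k-1} phi_{k-1,j} rho(k-j)]
            / [1 - sum_{j=1..k-1} phi_{k-1,j} rho(j)],
  phi_{k,j} = phi_{k-1,j} - phi_{kk} phi_{k-1,k-j},  j = 1..k-1.
Step k = 1:
  phi_11 = rho(1) = -0.7432.
Step k = 2:
  phi_22 = [rho(2) - phi_11 rho(1)] / [1 - phi_11 rho(1)] = [0.7385 - (-0.7432)(-0.7432)] / [1 - (-0.7432)(-0.7432)]
         = 0.18615376 / 0.44765376 = 0.4158.
Therefore phi_{22} = 0.4158.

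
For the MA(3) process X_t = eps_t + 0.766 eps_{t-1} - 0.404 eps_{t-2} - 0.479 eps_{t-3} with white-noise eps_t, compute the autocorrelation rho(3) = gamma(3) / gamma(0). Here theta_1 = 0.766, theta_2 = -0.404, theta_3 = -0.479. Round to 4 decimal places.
\rho(3) = -0.2420

For an MA(q) process with theta_0 = 1, the autocovariance is
  gamma(k) = sigma^2 * sum_{i=0..q-k} theta_i * theta_{i+k},
and rho(k) = gamma(k) / gamma(0). Sigma^2 cancels.
  numerator   = (1)*(-0.479) = -0.479.
  denominator = (1)^2 + (0.766)^2 + (-0.404)^2 + (-0.479)^2 = 1.979413.
  rho(3) = -0.479 / 1.979413 = -0.2420.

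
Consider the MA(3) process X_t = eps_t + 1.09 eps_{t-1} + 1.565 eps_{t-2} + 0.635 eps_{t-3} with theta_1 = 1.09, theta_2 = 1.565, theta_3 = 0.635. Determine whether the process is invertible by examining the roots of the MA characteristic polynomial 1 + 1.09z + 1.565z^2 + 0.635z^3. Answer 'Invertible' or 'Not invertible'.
\text{Not invertible}

The MA(q) characteristic polynomial is P(z) = 1 + 1.09z + 1.565z^2 + 0.635z^3.
Invertibility requires all roots to lie outside the unit circle, i.e. |z| > 1 for every root.
Degree 3: look for a simple real root z0 first, then factor out (1 - z/z0) and solve the remaining quadratic.
Testing z0 = -2: P(-2) = 1 + (1.09)(-2) + (1.565)(-2)^2 + (0.635)(-2)^3
  = 1 + (-2.18) + (6.26) + (-5.08) = 0.  So z_0 = -2 is a root, |z_0| = 2.
Divide out the factor (1 + 0.5 z) = (1 - z/z0) (since 1/z0 = -0.5):
  P(z) = (1 + 0.5 z)(1 + (0.59) z + (1.27) z^2)
  [check: z-coef 0.59 - (-0.5) = 1.09; z^2-coef 1.27 - (-0.5)(0.59) = 1.565; z^3-coef -(-0.5)(1.27) = 0.635.]
Remaining roots from the quadratic factor 1 + (0.59) z + (1.27) z^2:
  Set 1 + (0.59) z + (1.27) z^2 = 0, i.e. a z^2 + b z + c = 0 with a = 1.27, b = 0.59, c = 1.
  Discriminant D = b^2 - 4ac = (0.59)^2 - 4*(1.27)*1 = 0.3481 - (5.08) = -4.7319.
  D < 0, so the roots are the complex-conjugate pair z = (-b +/- i sqrt(-D)) / (2a) = -0.2323 +/- 0.8564i.
  For a conjugate pair |z|^2 = z * conj(z) = (product of roots) = c/a = 1/(1.27) = 0.787402, so |z| = sqrt(0.787402) = 0.8874 for both roots.
Moduli of all roots: 2.0000, 0.8874, 0.8874.
All moduli strictly greater than 1? No.
Verdict: Not invertible.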